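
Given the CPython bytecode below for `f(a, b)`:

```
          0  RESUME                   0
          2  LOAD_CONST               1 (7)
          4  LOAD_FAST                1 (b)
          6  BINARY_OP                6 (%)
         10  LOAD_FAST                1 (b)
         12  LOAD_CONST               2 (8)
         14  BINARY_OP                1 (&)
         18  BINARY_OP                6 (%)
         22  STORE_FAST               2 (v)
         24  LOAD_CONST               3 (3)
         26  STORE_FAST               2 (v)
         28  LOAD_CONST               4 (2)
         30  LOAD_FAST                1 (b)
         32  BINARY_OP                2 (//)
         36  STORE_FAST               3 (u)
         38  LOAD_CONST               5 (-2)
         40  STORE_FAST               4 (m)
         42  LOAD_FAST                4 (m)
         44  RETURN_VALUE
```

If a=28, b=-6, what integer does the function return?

LOAD_CONST → push 7. Stack: [7]
LOAD_FAST b → push -6. Stack: [7, -6]
BINARY_OP % → 7 % -6 = -5. Stack: [-5]
LOAD_FAST b → push -6. Stack: [-5, -6]
LOAD_CONST → push 8. Stack: [-5, -6, 8]
BINARY_OP & → -6 & 8 = 8. Stack: [-5, 8]
BINARY_OP % → -5 % 8 = 3. Stack: [3]
STORE_FAST v → v=3. Stack: []
LOAD_CONST → push 3. Stack: [3]
STORE_FAST v → v=3. Stack: []
LOAD_CONST → push 2. Stack: [2]
LOAD_FAST b → push -6. Stack: [2, -6]
BINARY_OP // → 2 // -6 = -1. Stack: [-1]
STORE_FAST u → u=-1. Stack: []
LOAD_CONST → push -2. Stack: [-2]
STORE_FAST m → m=-2. Stack: []
LOAD_FAST m → push -2. Stack: [-2]
RETURN_VALUE → return -2.

-2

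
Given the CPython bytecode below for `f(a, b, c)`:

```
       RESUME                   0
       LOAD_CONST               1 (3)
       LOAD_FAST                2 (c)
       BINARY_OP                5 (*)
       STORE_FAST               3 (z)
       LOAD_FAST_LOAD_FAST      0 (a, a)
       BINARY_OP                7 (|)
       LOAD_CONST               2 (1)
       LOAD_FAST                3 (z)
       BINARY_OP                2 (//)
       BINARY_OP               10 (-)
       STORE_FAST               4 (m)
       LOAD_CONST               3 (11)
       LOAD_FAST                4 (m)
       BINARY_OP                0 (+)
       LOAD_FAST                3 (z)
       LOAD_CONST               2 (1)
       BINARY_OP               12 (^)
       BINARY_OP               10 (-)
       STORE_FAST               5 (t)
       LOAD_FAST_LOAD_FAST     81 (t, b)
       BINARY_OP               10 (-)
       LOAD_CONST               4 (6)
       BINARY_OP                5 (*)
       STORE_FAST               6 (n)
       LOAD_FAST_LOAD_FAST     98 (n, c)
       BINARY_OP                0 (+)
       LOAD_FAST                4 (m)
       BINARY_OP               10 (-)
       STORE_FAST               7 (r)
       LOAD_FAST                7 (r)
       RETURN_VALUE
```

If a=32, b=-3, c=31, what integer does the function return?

-277

LOAD_CONST → push 3. Stack: [3]
LOAD_FAST c → push 31. Stack: [3, 31]
BINARY_OP * → 3 * 31 = 93. Stack: [93]
STORE_FAST z → z=93. Stack: []
LOAD_FAST_LOAD_FAST a,a → push 32,32. Stack: [32, 32]
BINARY_OP | → 32 | 32 = 32. Stack: [32]
LOAD_CONST → push 1. Stack: [32, 1]
LOAD_FAST z → push 93. Stack: [32, 1, 93]
BINARY_OP // → 1 // 93 = 0. Stack: [32, 0]
BINARY_OP - → 32 - 0 = 32. Stack: [32]
STORE_FAST m → m=32. Stack: []
LOAD_CONST → push 11. Stack: [11]
LOAD_FAST m → push 32. Stack: [11, 32]
BINARY_OP + → 11 + 32 = 43. Stack: [43]
LOAD_FAST z → push 93. Stack: [43, 93]
LOAD_CONST → push 1. Stack: [43, 93, 1]
BINARY_OP ^ → 93 ^ 1 = 92. Stack: [43, 92]
BINARY_OP - → 43 - 92 = -49. Stack: [-49]
STORE_FAST t → t=-49. Stack: []
LOAD_FAST_LOAD_FAST t,b → push -49,-3. Stack: [-49, -3]
BINARY_OP - → -49 - -3 = -46. Stack: [-46]
LOAD_CONST → push 6. Stack: [-46, 6]
BINARY_OP * → -46 * 6 = -276. Stack: [-276]
STORE_FAST n → n=-276. Stack: []
LOAD_FAST_LOAD_FAST n,c → push -276,31. Stack: [-276, 31]
BINARY_OP + → -276 + 31 = -245. Stack: [-245]
LOAD_FAST m → push 32. Stack: [-245, 32]
BINARY_OP - → -245 - 32 = -277. Stack: [-277]
STORE_FAST r → r=-277. Stack: []
LOAD_FAST r → push -277. Stack: [-277]
RETURN_VALUE → return -277.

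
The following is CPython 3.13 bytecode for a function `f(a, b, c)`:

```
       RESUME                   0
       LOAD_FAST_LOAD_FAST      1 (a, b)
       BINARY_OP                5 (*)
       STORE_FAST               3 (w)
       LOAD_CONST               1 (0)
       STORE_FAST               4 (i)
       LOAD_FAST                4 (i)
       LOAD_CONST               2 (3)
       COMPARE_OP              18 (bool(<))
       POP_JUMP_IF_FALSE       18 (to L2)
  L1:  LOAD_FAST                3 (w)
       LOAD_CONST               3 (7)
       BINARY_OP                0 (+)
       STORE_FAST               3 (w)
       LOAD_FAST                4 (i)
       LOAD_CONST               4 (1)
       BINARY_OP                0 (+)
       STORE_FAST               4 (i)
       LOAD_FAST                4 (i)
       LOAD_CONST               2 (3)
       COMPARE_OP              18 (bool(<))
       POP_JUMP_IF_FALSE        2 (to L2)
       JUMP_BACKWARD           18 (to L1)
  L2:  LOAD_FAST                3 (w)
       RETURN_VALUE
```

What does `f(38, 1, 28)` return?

59

LOAD_FAST_LOAD_FAST a,b → push 38,1. Stack: [38, 1]
BINARY_OP * → 38 * 1 = 38. Stack: [38]
STORE_FAST w → w=38. Stack: []
LOAD_CONST → push 0. Stack: [0]
STORE_FAST i → i=0. Stack: []
LOAD_FAST i → push 0. Stack: [0]
LOAD_CONST → push 3. Stack: [0, 3]
COMPARE_OP bool(<) → 0 vs 3 = True. Stack: [True]
POP_JUMP_IF_FALSE → pop True; no jump. Stack: []
LOAD_FAST w → push 38. Stack: [38]
LOAD_CONST → push 7. Stack: [38, 7]
BINARY_OP + → 38 + 7 = 45. Stack: [45]
STORE_FAST w → w=45. Stack: []
LOAD_FAST i → push 0. Stack: [0]
LOAD_CONST → push 1. Stack: [0, 1]
BINARY_OP + → 0 + 1 = 1. Stack: [1]
STORE_FAST i → i=1. Stack: []
LOAD_FAST i → push 1. Stack: [1]
LOAD_CONST → push 3. Stack: [1, 3]
COMPARE_OP bool(<) → 1 vs 3 = True. Stack: [True]
POP_JUMP_IF_FALSE → pop True; no jump. Stack: []
LOAD_FAST w → push 45. Stack: [45]
LOAD_CONST → push 7. Stack: [45, 7]
BINARY_OP + → 45 + 7 = 52. Stack: [52]
STORE_FAST w → w=52. Stack: []
LOAD_FAST i → push 1. Stack: [1]
LOAD_CONST → push 1. Stack: [1, 1]
BINARY_OP + → 1 + 1 = 2. Stack: [2]
STORE_FAST i → i=2. Stack: []
LOAD_FAST i → push 2. Stack: [2]
LOAD_CONST → push 3. Stack: [2, 3]
COMPARE_OP bool(<) → 2 vs 3 = True. Stack: [True]
POP_JUMP_IF_FALSE → pop True; no jump. Stack: []
LOAD_FAST w → push 52. Stack: [52]
LOAD_CONST → push 7. Stack: [52, 7]
BINARY_OP + → 52 + 7 = 59. Stack: [59]
STORE_FAST w → w=59. Stack: []
LOAD_FAST i → push 2. Stack: [2]
LOAD_CONST → push 1. Stack: [2, 1]
BINARY_OP + → 2 + 1 = 3. Stack: [3]
STORE_FAST i → i=3. Stack: []
LOAD_FAST i → push 3. Stack: [3]
LOAD_CONST → push 3. Stack: [3, 3]
COMPARE_OP bool(<) → 3 vs 3 = False. Stack: [False]
POP_JUMP_IF_FALSE → pop False; jump. Stack: []
LOAD_FAST w → push 59. Stack: [59]
RETURN_VALUE → return 59.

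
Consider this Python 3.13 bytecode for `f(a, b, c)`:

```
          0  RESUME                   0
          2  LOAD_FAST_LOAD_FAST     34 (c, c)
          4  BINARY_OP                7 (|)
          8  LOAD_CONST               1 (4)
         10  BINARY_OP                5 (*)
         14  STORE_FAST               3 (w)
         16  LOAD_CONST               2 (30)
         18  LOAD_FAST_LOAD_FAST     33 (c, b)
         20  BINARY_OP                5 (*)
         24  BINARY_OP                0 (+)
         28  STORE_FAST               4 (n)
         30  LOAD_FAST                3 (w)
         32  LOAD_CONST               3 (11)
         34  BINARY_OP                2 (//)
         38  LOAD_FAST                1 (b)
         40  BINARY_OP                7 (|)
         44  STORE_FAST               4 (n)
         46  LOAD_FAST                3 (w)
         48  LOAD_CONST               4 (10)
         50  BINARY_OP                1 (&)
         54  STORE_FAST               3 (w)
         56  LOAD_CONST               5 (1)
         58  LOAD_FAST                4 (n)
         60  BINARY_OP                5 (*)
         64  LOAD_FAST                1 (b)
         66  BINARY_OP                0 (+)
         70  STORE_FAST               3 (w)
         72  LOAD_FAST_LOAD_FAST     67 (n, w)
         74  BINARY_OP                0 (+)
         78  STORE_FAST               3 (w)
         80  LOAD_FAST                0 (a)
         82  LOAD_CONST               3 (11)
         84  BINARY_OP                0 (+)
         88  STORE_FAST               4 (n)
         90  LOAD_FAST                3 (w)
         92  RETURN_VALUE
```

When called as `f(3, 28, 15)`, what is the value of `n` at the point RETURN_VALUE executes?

LOAD_FAST_LOAD_FAST c,c → push 15,15. Stack: [15, 15]
BINARY_OP | → 15 | 15 = 15. Stack: [15]
LOAD_CONST → push 4. Stack: [15, 4]
BINARY_OP * → 15 * 4 = 60. Stack: [60]
STORE_FAST w → w=60. Stack: []
LOAD_CONST → push 30. Stack: [30]
LOAD_FAST_LOAD_FAST c,b → push 15,28. Stack: [30, 15, 28]
BINARY_OP * → 15 * 28 = 420. Stack: [30, 420]
BINARY_OP + → 30 + 420 = 450. Stack: [450]
STORE_FAST n → n=450. Stack: []
LOAD_FAST w → push 60. Stack: [60]
LOAD_CONST → push 11. Stack: [60, 11]
BINARY_OP // → 60 // 11 = 5. Stack: [5]
LOAD_FAST b → push 28. Stack: [5, 28]
BINARY_OP | → 5 | 28 = 29. Stack: [29]
STORE_FAST n → n=29. Stack: []
LOAD_FAST w → push 60. Stack: [60]
LOAD_CONST → push 10. Stack: [60, 10]
BINARY_OP & → 60 & 10 = 8. Stack: [8]
STORE_FAST w → w=8. Stack: []
LOAD_CONST → push 1. Stack: [1]
LOAD_FAST n → push 29. Stack: [1, 29]
BINARY_OP * → 1 * 29 = 29. Stack: [29]
LOAD_FAST b → push 28. Stack: [29, 28]
BINARY_OP + → 29 + 28 = 57. Stack: [57]
STORE_FAST w → w=57. Stack: []
LOAD_FAST_LOAD_FAST n,w → push 29,57. Stack: [29, 57]
BINARY_OP + → 29 + 57 = 86. Stack: [86]
STORE_FAST w → w=86. Stack: []
LOAD_FAST a → push 3. Stack: [3]
LOAD_CONST → push 11. Stack: [3, 11]
BINARY_OP + → 3 + 11 = 14. Stack: [14]
STORE_FAST n → n=14. Stack: []
LOAD_FAST w → push 86. Stack: [86]
RETURN_VALUE → return 86.

14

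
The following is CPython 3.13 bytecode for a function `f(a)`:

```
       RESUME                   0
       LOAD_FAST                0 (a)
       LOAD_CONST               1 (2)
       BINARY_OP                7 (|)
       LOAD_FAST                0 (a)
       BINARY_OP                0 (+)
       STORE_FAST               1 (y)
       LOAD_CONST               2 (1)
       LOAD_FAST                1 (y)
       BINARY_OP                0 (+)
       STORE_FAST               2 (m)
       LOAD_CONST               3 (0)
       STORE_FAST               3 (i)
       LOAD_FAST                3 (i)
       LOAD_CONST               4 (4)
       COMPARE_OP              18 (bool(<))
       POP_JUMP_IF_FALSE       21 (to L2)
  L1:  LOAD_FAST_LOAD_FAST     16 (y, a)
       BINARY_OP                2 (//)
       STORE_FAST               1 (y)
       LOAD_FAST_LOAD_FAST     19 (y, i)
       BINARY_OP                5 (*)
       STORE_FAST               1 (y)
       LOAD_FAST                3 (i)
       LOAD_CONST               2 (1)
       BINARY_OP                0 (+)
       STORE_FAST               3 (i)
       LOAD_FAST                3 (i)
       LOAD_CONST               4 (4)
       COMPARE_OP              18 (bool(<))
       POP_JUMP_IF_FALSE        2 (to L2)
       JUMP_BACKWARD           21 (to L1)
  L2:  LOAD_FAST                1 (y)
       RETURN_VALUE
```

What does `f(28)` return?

0

LOAD_FAST a → push 28
LOAD_CONST → push 2
BINARY_OP | → 28 | 2 = 30
LOAD_FAST a → push 28
BINARY_OP + → 30 + 28 = 58
STORE_FAST y → y=58
LOAD_CONST → push 1
LOAD_FAST y → push 58
BINARY_OP + → 1 + 58 = 59
STORE_FAST m → m=59
LOAD_CONST → push 0
STORE_FAST i → i=0
LOAD_FAST i → push 0
LOAD_CONST → push 4
COMPARE_OP bool(<) → 0 vs 4 = True
POP_JUMP_IF_FALSE → pop True; no jump
LOAD_FAST_LOAD_FAST y,a → push 58,28
BINARY_OP // → 58 // 28 = 2
STORE_FAST y → y=2
LOAD_FAST_LOAD_FAST y,i → push 2,0
BINARY_OP * → 2 * 0 = 0
STORE_FAST y → y=0
LOAD_FAST i → push 0
LOAD_CONST → push 1
BINARY_OP + → 0 + 1 = 1
STORE_FAST i → i=1
LOAD_FAST i → push 1
LOAD_CONST → push 4
COMPARE_OP bool(<) → 1 vs 4 = True
POP_JUMP_IF_FALSE → pop True; no jump
LOAD_FAST_LOAD_FAST y,a → push 0,28
BINARY_OP // → 0 // 28 = 0
STORE_FAST y → y=0
LOAD_FAST_LOAD_FAST y,i → push 0,1
BINARY_OP * → 0 * 1 = 0
STORE_FAST y → y=0
LOAD_FAST i → push 1
LOAD_CONST → push 1
BINARY_OP + → 1 + 1 = 2
STORE_FAST i → i=2
LOAD_FAST i → push 2
LOAD_CONST → push 4
COMPARE_OP bool(<) → 2 vs 4 = True
POP_JUMP_IF_FALSE → pop True; no jump
LOAD_FAST_LOAD_FAST y,a → push 0,28
BINARY_OP // → 0 // 28 = 0
STORE_FAST y → y=0
LOAD_FAST_LOAD_FAST y,i → push 0,2
BINARY_OP * → 0 * 2 = 0
STORE_FAST y → y=0
LOAD_FAST i → push 2
LOAD_CONST → push 1
BINARY_OP + → 2 + 1 = 3
STORE_FAST i → i=3
LOAD_FAST i → push 3
LOAD_CONST → push 4
COMPARE_OP bool(<) → 3 vs 4 = True
POP_JUMP_IF_FALSE → pop True; no jump
LOAD_FAST_LOAD_FAST y,a → push 0,28
BINARY_OP // → 0 // 28 = 0
STORE_FAST y → y=0
LOAD_FAST_LOAD_FAST y,i → push 0,3
BINARY_OP * → 0 * 3 = 0
STORE_FAST y → y=0
LOAD_FAST i → push 3
LOAD_CONST → push 1
BINARY_OP + → 3 + 1 = 4
STORE_FAST i → i=4
LOAD_FAST i → push 4
LOAD_CONST → push 4
COMPARE_OP bool(<) → 4 vs 4 = False
POP_JUMP_IF_FALSE → pop False; jump
LOAD_FAST y → push 0
RETURN_VALUE → return 0.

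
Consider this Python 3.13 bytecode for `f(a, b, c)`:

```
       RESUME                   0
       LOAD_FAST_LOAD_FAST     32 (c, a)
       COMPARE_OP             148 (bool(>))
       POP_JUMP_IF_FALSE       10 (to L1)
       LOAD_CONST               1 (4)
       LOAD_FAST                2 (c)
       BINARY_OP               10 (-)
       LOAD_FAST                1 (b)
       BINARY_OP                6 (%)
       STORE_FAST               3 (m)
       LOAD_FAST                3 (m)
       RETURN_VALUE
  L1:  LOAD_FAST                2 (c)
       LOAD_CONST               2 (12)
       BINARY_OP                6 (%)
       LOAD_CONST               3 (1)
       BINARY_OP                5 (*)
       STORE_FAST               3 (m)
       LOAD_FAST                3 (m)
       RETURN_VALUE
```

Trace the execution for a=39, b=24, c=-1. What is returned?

LOAD_FAST_LOAD_FAST c,a → push -1,39. Stack: [-1, 39]
COMPARE_OP bool(>) → -1 vs 39 = False. Stack: [False]
POP_JUMP_IF_FALSE → pop False; jump. Stack: []
LOAD_FAST c → push -1. Stack: [-1]
LOAD_CONST → push 12. Stack: [-1, 12]
BINARY_OP % → -1 % 12 = 11. Stack: [11]
LOAD_CONST → push 1. Stack: [11, 1]
BINARY_OP * → 11 * 1 = 11. Stack: [11]
STORE_FAST m → m=11. Stack: []
LOAD_FAST m → push 11. Stack: [11]
RETURN_VALUE → return 11.

11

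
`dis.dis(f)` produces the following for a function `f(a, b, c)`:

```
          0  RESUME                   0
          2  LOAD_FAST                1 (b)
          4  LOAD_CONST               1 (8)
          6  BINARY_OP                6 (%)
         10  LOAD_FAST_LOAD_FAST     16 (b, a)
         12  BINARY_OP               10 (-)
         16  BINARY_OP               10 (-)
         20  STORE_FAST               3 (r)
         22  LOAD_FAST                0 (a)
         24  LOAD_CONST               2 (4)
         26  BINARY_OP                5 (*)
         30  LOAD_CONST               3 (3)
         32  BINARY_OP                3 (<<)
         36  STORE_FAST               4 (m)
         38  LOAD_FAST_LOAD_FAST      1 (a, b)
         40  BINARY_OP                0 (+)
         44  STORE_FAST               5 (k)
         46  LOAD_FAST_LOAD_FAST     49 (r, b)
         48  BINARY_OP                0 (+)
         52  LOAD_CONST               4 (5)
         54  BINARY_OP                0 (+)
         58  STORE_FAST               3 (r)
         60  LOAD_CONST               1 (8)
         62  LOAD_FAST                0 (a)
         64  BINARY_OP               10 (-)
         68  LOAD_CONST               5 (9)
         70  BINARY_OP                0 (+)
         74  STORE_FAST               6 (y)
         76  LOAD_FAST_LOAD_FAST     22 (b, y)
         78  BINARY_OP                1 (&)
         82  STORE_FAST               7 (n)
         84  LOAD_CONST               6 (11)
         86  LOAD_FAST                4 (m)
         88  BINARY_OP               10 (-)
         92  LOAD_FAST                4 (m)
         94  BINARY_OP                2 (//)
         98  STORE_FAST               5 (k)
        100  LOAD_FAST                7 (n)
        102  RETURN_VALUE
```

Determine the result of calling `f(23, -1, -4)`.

-6

LOAD_FAST b → push -1. Stack: [-1]
LOAD_CONST → push 8. Stack: [-1, 8]
BINARY_OP % → -1 % 8 = 7. Stack: [7]
LOAD_FAST_LOAD_FAST b,a → push -1,23. Stack: [7, -1, 23]
BINARY_OP - → -1 - 23 = -24. Stack: [7, -24]
BINARY_OP - → 7 - -24 = 31. Stack: [31]
STORE_FAST r → r=31. Stack: []
LOAD_FAST a → push 23. Stack: [23]
LOAD_CONST → push 4. Stack: [23, 4]
BINARY_OP * → 23 * 4 = 92. Stack: [92]
LOAD_CONST → push 3. Stack: [92, 3]
BINARY_OP << → 92 << 3 = 736. Stack: [736]
STORE_FAST m → m=736. Stack: []
LOAD_FAST_LOAD_FAST a,b → push 23,-1. Stack: [23, -1]
BINARY_OP + → 23 + -1 = 22. Stack: [22]
STORE_FAST k → k=22. Stack: []
LOAD_FAST_LOAD_FAST r,b → push 31,-1. Stack: [31, -1]
BINARY_OP + → 31 + -1 = 30. Stack: [30]
LOAD_CONST → push 5. Stack: [30, 5]
BINARY_OP + → 30 + 5 = 35. Stack: [35]
STORE_FAST r → r=35. Stack: []
LOAD_CONST → push 8. Stack: [8]
LOAD_FAST a → push 23. Stack: [8, 23]
BINARY_OP - → 8 - 23 = -15. Stack: [-15]
LOAD_CONST → push 9. Stack: [-15, 9]
BINARY_OP + → -15 + 9 = -6. Stack: [-6]
STORE_FAST y → y=-6. Stack: []
LOAD_FAST_LOAD_FAST b,y → push -1,-6. Stack: [-1, -6]
BINARY_OP & → -1 & -6 = -6. Stack: [-6]
STORE_FAST n → n=-6. Stack: []
LOAD_CONST → push 11. Stack: [11]
LOAD_FAST m → push 736. Stack: [11, 736]
BINARY_OP - → 11 - 736 = -725. Stack: [-725]
LOAD_FAST m → push 736. Stack: [-725, 736]
BINARY_OP // → -725 // 736 = -1. Stack: [-1]
STORE_FAST k → k=-1. Stack: []
LOAD_FAST n → push -6. Stack: [-6]
RETURN_VALUE → return -6.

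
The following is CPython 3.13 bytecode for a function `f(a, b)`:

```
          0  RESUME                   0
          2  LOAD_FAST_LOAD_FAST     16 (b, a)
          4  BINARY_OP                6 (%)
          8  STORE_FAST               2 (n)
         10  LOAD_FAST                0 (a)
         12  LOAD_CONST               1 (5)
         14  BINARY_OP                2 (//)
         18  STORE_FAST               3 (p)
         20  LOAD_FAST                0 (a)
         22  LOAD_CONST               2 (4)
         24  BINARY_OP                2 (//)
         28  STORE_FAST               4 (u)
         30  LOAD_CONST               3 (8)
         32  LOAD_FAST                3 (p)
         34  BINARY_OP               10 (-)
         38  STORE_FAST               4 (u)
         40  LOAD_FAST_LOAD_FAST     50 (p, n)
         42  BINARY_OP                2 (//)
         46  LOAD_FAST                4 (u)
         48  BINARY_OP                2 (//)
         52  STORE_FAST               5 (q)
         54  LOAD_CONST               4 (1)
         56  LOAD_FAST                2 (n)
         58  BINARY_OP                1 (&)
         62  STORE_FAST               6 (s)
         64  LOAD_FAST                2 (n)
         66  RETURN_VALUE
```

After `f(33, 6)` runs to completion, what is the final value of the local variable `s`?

0

LOAD_FAST_LOAD_FAST b,a → push 6,33. Stack: [6, 33]
BINARY_OP % → 6 % 33 = 6. Stack: [6]
STORE_FAST n → n=6. Stack: []
LOAD_FAST a → push 33. Stack: [33]
LOAD_CONST → push 5. Stack: [33, 5]
BINARY_OP // → 33 // 5 = 6. Stack: [6]
STORE_FAST p → p=6. Stack: []
LOAD_FAST a → push 33. Stack: [33]
LOAD_CONST → push 4. Stack: [33, 4]
BINARY_OP // → 33 // 4 = 8. Stack: [8]
STORE_FAST u → u=8. Stack: []
LOAD_CONST → push 8. Stack: [8]
LOAD_FAST p → push 6. Stack: [8, 6]
BINARY_OP - → 8 - 6 = 2. Stack: [2]
STORE_FAST u → u=2. Stack: []
LOAD_FAST_LOAD_FAST p,n → push 6,6. Stack: [6, 6]
BINARY_OP // → 6 // 6 = 1. Stack: [1]
LOAD_FAST u → push 2. Stack: [1, 2]
BINARY_OP // → 1 // 2 = 0. Stack: [0]
STORE_FAST q → q=0. Stack: []
LOAD_CONST → push 1. Stack: [1]
LOAD_FAST n → push 6. Stack: [1, 6]
BINARY_OP & → 1 & 6 = 0. Stack: [0]
STORE_FAST s → s=0. Stack: []
LOAD_FAST n → push 6. Stack: [6]
RETURN_VALUE → return 6.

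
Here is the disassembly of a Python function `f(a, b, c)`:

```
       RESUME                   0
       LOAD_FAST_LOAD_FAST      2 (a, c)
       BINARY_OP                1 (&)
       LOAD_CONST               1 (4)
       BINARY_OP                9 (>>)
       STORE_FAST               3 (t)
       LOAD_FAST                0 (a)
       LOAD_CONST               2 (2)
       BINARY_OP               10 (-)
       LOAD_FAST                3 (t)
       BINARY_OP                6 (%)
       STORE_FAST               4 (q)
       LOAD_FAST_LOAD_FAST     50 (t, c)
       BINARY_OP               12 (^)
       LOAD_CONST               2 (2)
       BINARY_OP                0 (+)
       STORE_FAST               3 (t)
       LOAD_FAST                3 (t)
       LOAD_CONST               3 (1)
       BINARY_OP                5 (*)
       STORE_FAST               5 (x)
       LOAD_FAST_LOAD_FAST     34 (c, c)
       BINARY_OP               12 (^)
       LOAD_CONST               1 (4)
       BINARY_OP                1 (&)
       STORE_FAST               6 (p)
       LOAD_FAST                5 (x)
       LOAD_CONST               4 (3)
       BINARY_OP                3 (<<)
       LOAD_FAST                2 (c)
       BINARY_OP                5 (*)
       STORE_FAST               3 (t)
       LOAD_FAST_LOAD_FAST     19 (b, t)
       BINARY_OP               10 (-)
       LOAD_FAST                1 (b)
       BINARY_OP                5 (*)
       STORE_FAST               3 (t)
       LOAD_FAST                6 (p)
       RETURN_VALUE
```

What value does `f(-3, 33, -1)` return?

0

LOAD_FAST_LOAD_FAST a,c → push -3,-1. Stack: [-3, -1]
BINARY_OP & → -3 & -1 = -3. Stack: [-3]
LOAD_CONST → push 4. Stack: [-3, 4]
BINARY_OP >> → -3 >> 4 = -1. Stack: [-1]
STORE_FAST t → t=-1. Stack: []
LOAD_FAST a → push -3. Stack: [-3]
LOAD_CONST → push 2. Stack: [-3, 2]
BINARY_OP - → -3 - 2 = -5. Stack: [-5]
LOAD_FAST t → push -1. Stack: [-5, -1]
BINARY_OP % → -5 % -1 = 0. Stack: [0]
STORE_FAST q → q=0. Stack: []
LOAD_FAST_LOAD_FAST t,c → push -1,-1. Stack: [-1, -1]
BINARY_OP ^ → -1 ^ -1 = 0. Stack: [0]
LOAD_CONST → push 2. Stack: [0, 2]
BINARY_OP + → 0 + 2 = 2. Stack: [2]
STORE_FAST t → t=2. Stack: []
LOAD_FAST t → push 2. Stack: [2]
LOAD_CONST → push 1. Stack: [2, 1]
BINARY_OP * → 2 * 1 = 2. Stack: [2]
STORE_FAST x → x=2. Stack: []
LOAD_FAST_LOAD_FAST c,c → push -1,-1. Stack: [-1, -1]
BINARY_OP ^ → -1 ^ -1 = 0. Stack: [0]
LOAD_CONST → push 4. Stack: [0, 4]
BINARY_OP & → 0 & 4 = 0. Stack: [0]
STORE_FAST p → p=0. Stack: []
LOAD_FAST x → push 2. Stack: [2]
LOAD_CONST → push 3. Stack: [2, 3]
BINARY_OP << → 2 << 3 = 16. Stack: [16]
LOAD_FAST c → push -1. Stack: [16, -1]
BINARY_OP * → 16 * -1 = -16. Stack: [-16]
STORE_FAST t → t=-16. Stack: []
LOAD_FAST_LOAD_FAST b,t → push 33,-16. Stack: [33, -16]
BINARY_OP - → 33 - -16 = 49. Stack: [49]
LOAD_FAST b → push 33. Stack: [49, 33]
BINARY_OP * → 49 * 33 = 1617. Stack: [1617]
STORE_FAST t → t=1617. Stack: []
LOAD_FAST p → push 0. Stack: [0]
RETURN_VALUE → return 0.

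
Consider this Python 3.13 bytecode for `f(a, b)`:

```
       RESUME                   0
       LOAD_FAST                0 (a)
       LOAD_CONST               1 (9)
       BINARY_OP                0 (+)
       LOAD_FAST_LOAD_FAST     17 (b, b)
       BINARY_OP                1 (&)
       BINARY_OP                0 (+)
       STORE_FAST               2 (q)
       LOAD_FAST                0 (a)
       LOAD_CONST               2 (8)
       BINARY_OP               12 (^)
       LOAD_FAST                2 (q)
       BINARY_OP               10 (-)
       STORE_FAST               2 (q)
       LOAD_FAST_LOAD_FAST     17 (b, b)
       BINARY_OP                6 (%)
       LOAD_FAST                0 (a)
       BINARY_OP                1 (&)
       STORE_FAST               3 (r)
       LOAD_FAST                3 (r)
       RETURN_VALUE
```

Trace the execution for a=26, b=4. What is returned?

LOAD_FAST a → push 26. Stack: [26]
LOAD_CONST → push 9. Stack: [26, 9]
BINARY_OP + → 26 + 9 = 35. Stack: [35]
LOAD_FAST_LOAD_FAST b,b → push 4,4. Stack: [35, 4, 4]
BINARY_OP & → 4 & 4 = 4. Stack: [35, 4]
BINARY_OP + → 35 + 4 = 39. Stack: [39]
STORE_FAST q → q=39. Stack: []
LOAD_FAST a → push 26. Stack: [26]
LOAD_CONST → push 8. Stack: [26, 8]
BINARY_OP ^ → 26 ^ 8 = 18. Stack: [18]
LOAD_FAST q → push 39. Stack: [18, 39]
BINARY_OP - → 18 - 39 = -21. Stack: [-21]
STORE_FAST q → q=-21. Stack: []
LOAD_FAST_LOAD_FAST b,b → push 4,4. Stack: [4, 4]
BINARY_OP % → 4 % 4 = 0. Stack: [0]
LOAD_FAST a → push 26. Stack: [0, 26]
BINARY_OP & → 0 & 26 = 0. Stack: [0]
STORE_FAST r → r=0. Stack: []
LOAD_FAST r → push 0. Stack: [0]
RETURN_VALUE → return 0.

0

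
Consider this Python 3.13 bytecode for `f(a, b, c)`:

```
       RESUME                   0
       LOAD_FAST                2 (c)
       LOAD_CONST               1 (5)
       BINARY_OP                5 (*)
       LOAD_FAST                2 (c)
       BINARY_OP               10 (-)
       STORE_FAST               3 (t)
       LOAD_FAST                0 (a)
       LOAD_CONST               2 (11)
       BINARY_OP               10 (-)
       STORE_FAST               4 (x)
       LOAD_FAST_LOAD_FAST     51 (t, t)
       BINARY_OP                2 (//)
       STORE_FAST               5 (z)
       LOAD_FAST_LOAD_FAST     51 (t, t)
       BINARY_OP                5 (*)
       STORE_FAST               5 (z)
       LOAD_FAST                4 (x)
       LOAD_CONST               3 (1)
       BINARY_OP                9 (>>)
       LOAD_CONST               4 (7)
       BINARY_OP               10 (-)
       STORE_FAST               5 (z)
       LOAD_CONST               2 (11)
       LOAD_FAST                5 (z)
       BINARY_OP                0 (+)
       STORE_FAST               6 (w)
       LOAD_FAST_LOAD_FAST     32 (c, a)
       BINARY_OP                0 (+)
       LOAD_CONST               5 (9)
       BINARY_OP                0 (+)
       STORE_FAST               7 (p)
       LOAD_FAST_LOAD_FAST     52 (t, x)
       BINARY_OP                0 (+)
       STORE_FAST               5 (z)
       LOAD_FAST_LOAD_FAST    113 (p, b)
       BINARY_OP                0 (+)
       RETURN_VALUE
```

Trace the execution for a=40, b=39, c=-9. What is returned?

79

LOAD_FAST c → push -9. Stack: [-9]
LOAD_CONST → push 5. Stack: [-9, 5]
BINARY_OP * → -9 * 5 = -45. Stack: [-45]
LOAD_FAST c → push -9. Stack: [-45, -9]
BINARY_OP - → -45 - -9 = -36. Stack: [-36]
STORE_FAST t → t=-36. Stack: []
LOAD_FAST a → push 40. Stack: [40]
LOAD_CONST → push 11. Stack: [40, 11]
BINARY_OP - → 40 - 11 = 29. Stack: [29]
STORE_FAST x → x=29. Stack: []
LOAD_FAST_LOAD_FAST t,t → push -36,-36. Stack: [-36, -36]
BINARY_OP // → -36 // -36 = 1. Stack: [1]
STORE_FAST z → z=1. Stack: []
LOAD_FAST_LOAD_FAST t,t → push -36,-36. Stack: [-36, -36]
BINARY_OP * → -36 * -36 = 1296. Stack: [1296]
STORE_FAST z → z=1296. Stack: []
LOAD_FAST x → push 29. Stack: [29]
LOAD_CONST → push 1. Stack: [29, 1]
BINARY_OP >> → 29 >> 1 = 14. Stack: [14]
LOAD_CONST → push 7. Stack: [14, 7]
BINARY_OP - → 14 - 7 = 7. Stack: [7]
STORE_FAST z → z=7. Stack: []
LOAD_CONST → push 11. Stack: [11]
LOAD_FAST z → push 7. Stack: [11, 7]
BINARY_OP + → 11 + 7 = 18. Stack: [18]
STORE_FAST w → w=18. Stack: []
LOAD_FAST_LOAD_FAST c,a → push -9,40. Stack: [-9, 40]
BINARY_OP + → -9 + 40 = 31. Stack: [31]
LOAD_CONST → push 9. Stack: [31, 9]
BINARY_OP + → 31 + 9 = 40. Stack: [40]
STORE_FAST p → p=40. Stack: []
LOAD_FAST_LOAD_FAST t,x → push -36,29. Stack: [-36, 29]
BINARY_OP + → -36 + 29 = -7. Stack: [-7]
STORE_FAST z → z=-7. Stack: []
LOAD_FAST_LOAD_FAST p,b → push 40,39. Stack: [40, 39]
BINARY_OP + → 40 + 39 = 79. Stack: [79]
RETURN_VALUE → return 79.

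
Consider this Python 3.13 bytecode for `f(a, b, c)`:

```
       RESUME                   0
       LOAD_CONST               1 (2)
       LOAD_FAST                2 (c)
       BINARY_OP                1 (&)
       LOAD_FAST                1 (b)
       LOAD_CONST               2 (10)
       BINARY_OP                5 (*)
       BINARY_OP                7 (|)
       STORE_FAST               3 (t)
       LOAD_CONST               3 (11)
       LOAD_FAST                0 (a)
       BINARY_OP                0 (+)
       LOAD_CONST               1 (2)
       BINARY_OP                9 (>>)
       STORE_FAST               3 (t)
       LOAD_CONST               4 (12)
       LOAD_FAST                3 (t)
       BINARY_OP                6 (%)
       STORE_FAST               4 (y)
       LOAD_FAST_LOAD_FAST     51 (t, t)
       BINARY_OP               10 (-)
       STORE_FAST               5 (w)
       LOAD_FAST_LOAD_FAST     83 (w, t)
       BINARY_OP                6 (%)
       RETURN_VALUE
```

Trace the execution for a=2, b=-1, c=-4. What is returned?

0

LOAD_CONST → push 2. Stack: [2]
LOAD_FAST c → push -4. Stack: [2, -4]
BINARY_OP & → 2 & -4 = 0. Stack: [0]
LOAD_FAST b → push -1. Stack: [0, -1]
LOAD_CONST → push 10. Stack: [0, -1, 10]
BINARY_OP * → -1 * 10 = -10. Stack: [0, -10]
BINARY_OP | → 0 | -10 = -10. Stack: [-10]
STORE_FAST t → t=-10. Stack: []
LOAD_CONST → push 11. Stack: [11]
LOAD_FAST a → push 2. Stack: [11, 2]
BINARY_OP + → 11 + 2 = 13. Stack: [13]
LOAD_CONST → push 2. Stack: [13, 2]
BINARY_OP >> → 13 >> 2 = 3. Stack: [3]
STORE_FAST t → t=3. Stack: []
LOAD_CONST → push 12. Stack: [12]
LOAD_FAST t → push 3. Stack: [12, 3]
BINARY_OP % → 12 % 3 = 0. Stack: [0]
STORE_FAST y → y=0. Stack: []
LOAD_FAST_LOAD_FAST t,t → push 3,3. Stack: [3, 3]
BINARY_OP - → 3 - 3 = 0. Stack: [0]
STORE_FAST w → w=0. Stack: []
LOAD_FAST_LOAD_FAST w,t → push 0,3. Stack: [0, 3]
BINARY_OP % → 0 % 3 = 0. Stack: [0]
RETURN_VALUE → return 0.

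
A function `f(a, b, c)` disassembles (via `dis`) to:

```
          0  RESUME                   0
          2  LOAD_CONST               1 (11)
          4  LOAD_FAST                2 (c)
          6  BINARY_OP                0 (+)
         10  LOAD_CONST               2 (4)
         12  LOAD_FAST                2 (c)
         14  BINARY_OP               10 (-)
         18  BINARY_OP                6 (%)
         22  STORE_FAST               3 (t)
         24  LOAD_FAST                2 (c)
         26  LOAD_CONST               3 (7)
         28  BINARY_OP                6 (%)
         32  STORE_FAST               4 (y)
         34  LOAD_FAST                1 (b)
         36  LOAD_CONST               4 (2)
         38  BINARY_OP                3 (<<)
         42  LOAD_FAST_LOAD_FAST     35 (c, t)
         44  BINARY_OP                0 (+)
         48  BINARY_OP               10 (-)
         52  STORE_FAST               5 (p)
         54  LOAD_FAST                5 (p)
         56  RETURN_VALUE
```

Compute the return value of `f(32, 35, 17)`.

134

LOAD_CONST → push 11. Stack: [11]
LOAD_FAST c → push 17. Stack: [11, 17]
BINARY_OP + → 11 + 17 = 28. Stack: [28]
LOAD_CONST → push 4. Stack: [28, 4]
LOAD_FAST c → push 17. Stack: [28, 4, 17]
BINARY_OP - → 4 - 17 = -13. Stack: [28, -13]
BINARY_OP % → 28 % -13 = -11. Stack: [-11]
STORE_FAST t → t=-11. Stack: []
LOAD_FAST c → push 17. Stack: [17]
LOAD_CONST → push 7. Stack: [17, 7]
BINARY_OP % → 17 % 7 = 3. Stack: [3]
STORE_FAST y → y=3. Stack: []
LOAD_FAST b → push 35. Stack: [35]
LOAD_CONST → push 2. Stack: [35, 2]
BINARY_OP << → 35 << 2 = 140. Stack: [140]
LOAD_FAST_LOAD_FAST c,t → push 17,-11. Stack: [140, 17, -11]
BINARY_OP + → 17 + -11 = 6. Stack: [140, 6]
BINARY_OP - → 140 - 6 = 134. Stack: [134]
STORE_FAST p → p=134. Stack: []
LOAD_FAST p → push 134. Stack: [134]
RETURN_VALUE → return 134.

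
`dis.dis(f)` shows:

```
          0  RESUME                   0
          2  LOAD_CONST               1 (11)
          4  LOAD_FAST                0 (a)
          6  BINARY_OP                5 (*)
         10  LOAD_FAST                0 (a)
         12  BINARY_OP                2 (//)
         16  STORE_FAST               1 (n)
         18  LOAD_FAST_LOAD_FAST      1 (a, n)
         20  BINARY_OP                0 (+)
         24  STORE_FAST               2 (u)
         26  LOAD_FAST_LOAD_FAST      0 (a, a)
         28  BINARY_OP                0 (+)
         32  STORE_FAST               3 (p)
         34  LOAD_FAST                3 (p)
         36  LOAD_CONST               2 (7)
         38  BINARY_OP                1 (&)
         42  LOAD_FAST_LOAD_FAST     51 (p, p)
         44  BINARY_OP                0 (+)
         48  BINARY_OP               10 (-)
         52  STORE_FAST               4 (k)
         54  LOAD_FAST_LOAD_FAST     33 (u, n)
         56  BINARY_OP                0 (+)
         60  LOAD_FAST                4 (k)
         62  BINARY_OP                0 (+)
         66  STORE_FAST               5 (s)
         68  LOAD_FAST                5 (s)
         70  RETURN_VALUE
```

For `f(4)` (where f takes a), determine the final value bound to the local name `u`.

LOAD_CONST → push 11. Stack: [11]
LOAD_FAST a → push 4. Stack: [11, 4]
BINARY_OP * → 11 * 4 = 44. Stack: [44]
LOAD_FAST a → push 4. Stack: [44, 4]
BINARY_OP // → 44 // 4 = 11. Stack: [11]
STORE_FAST n → n=11. Stack: []
LOAD_FAST_LOAD_FAST a,n → push 4,11. Stack: [4, 11]
BINARY_OP + → 4 + 11 = 15. Stack: [15]
STORE_FAST u → u=15. Stack: []
LOAD_FAST_LOAD_FAST a,a → push 4,4. Stack: [4, 4]
BINARY_OP + → 4 + 4 = 8. Stack: [8]
STORE_FAST p → p=8. Stack: []
LOAD_FAST p → push 8. Stack: [8]
LOAD_CONST → push 7. Stack: [8, 7]
BINARY_OP & → 8 & 7 = 0. Stack: [0]
LOAD_FAST_LOAD_FAST p,p → push 8,8. Stack: [0, 8, 8]
BINARY_OP + → 8 + 8 = 16. Stack: [0, 16]
BINARY_OP - → 0 - 16 = -16. Stack: [-16]
STORE_FAST k → k=-16. Stack: []
LOAD_FAST_LOAD_FAST u,n → push 15,11. Stack: [15, 11]
BINARY_OP + → 15 + 11 = 26. Stack: [26]
LOAD_FAST k → push -16. Stack: [26, -16]
BINARY_OP + → 26 + -16 = 10. Stack: [10]
STORE_FAST s → s=10. Stack: []
LOAD_FAST s → push 10. Stack: [10]
RETURN_VALUE → return 10.

15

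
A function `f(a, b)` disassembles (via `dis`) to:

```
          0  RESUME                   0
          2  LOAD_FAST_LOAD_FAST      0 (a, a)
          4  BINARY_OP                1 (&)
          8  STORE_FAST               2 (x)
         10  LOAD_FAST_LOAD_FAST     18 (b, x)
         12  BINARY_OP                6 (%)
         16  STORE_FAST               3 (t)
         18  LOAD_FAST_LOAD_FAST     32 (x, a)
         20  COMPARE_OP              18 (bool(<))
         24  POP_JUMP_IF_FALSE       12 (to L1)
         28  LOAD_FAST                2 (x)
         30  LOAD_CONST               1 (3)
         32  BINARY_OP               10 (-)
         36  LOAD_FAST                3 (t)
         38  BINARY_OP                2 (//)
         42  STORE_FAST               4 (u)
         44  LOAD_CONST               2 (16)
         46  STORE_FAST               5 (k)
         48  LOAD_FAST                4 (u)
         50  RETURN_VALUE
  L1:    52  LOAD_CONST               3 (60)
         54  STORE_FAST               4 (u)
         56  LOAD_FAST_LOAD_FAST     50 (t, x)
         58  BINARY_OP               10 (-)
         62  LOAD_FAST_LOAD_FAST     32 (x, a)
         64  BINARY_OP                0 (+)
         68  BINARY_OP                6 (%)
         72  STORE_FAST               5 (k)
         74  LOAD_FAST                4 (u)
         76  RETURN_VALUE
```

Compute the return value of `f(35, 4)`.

LOAD_FAST_LOAD_FAST a,a → push 35,35. Stack: [35, 35]
BINARY_OP & → 35 & 35 = 35. Stack: [35]
STORE_FAST x → x=35. Stack: []
LOAD_FAST_LOAD_FAST b,x → push 4,35. Stack: [4, 35]
BINARY_OP % → 4 % 35 = 4. Stack: [4]
STORE_FAST t → t=4. Stack: []
LOAD_FAST_LOAD_FAST x,a → push 35,35. Stack: [35, 35]
COMPARE_OP bool(<) → 35 vs 35 = False. Stack: [False]
POP_JUMP_IF_FALSE → pop False; jump. Stack: []
LOAD_CONST → push 60. Stack: [60]
STORE_FAST u → u=60. Stack: []
LOAD_FAST_LOAD_FAST t,x → push 4,35. Stack: [4, 35]
BINARY_OP - → 4 - 35 = -31. Stack: [-31]
LOAD_FAST_LOAD_FAST x,a → push 35,35. Stack: [-31, 35, 35]
BINARY_OP + → 35 + 35 = 70. Stack: [-31, 70]
BINARY_OP % → -31 % 70 = 39. Stack: [39]
STORE_FAST k → k=39. Stack: []
LOAD_FAST u → push 60. Stack: [60]
RETURN_VALUE → return 60.

60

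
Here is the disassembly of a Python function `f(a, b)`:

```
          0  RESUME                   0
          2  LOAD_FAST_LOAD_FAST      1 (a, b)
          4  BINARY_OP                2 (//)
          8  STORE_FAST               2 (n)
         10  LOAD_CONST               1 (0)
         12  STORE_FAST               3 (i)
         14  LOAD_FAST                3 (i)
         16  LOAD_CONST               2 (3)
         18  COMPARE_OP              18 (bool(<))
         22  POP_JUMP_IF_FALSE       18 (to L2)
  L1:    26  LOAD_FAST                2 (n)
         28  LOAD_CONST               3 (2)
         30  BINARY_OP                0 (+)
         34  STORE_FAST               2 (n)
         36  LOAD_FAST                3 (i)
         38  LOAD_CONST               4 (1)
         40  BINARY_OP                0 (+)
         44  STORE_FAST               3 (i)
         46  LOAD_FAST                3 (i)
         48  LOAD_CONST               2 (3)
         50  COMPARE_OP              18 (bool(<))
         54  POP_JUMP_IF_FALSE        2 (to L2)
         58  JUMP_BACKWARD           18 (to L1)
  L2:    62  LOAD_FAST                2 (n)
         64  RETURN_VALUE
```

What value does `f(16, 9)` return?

LOAD_FAST_LOAD_FAST a,b → push 16,9. Stack: [16, 9]
BINARY_OP // → 16 // 9 = 1. Stack: [1]
STORE_FAST n → n=1. Stack: []
LOAD_CONST → push 0. Stack: [0]
STORE_FAST i → i=0. Stack: []
LOAD_FAST i → push 0. Stack: [0]
LOAD_CONST → push 3. Stack: [0, 3]
COMPARE_OP bool(<) → 0 vs 3 = True. Stack: [True]
POP_JUMP_IF_FALSE → pop True; no jump. Stack: []
LOAD_FAST n → push 1. Stack: [1]
LOAD_CONST → push 2. Stack: [1, 2]
BINARY_OP + → 1 + 2 = 3. Stack: [3]
STORE_FAST n → n=3. Stack: []
LOAD_FAST i → push 0. Stack: [0]
LOAD_CONST → push 1. Stack: [0, 1]
BINARY_OP + → 0 + 1 = 1. Stack: [1]
STORE_FAST i → i=1. Stack: []
LOAD_FAST i → push 1. Stack: [1]
LOAD_CONST → push 3. Stack: [1, 3]
COMPARE_OP bool(<) → 1 vs 3 = True. Stack: [True]
POP_JUMP_IF_FALSE → pop True; no jump. Stack: []
LOAD_FAST n → push 3. Stack: [3]
LOAD_CONST → push 2. Stack: [3, 2]
BINARY_OP + → 3 + 2 = 5. Stack: [5]
STORE_FAST n → n=5. Stack: []
LOAD_FAST i → push 1. Stack: [1]
LOAD_CONST → push 1. Stack: [1, 1]
BINARY_OP + → 1 + 1 = 2. Stack: [2]
STORE_FAST i → i=2. Stack: []
LOAD_FAST i → push 2. Stack: [2]
LOAD_CONST → push 3. Stack: [2, 3]
COMPARE_OP bool(<) → 2 vs 3 = True. Stack: [True]
POP_JUMP_IF_FALSE → pop True; no jump. Stack: []
LOAD_FAST n → push 5. Stack: [5]
LOAD_CONST → push 2. Stack: [5, 2]
BINARY_OP + → 5 + 2 = 7. Stack: [7]
STORE_FAST n → n=7. Stack: []
LOAD_FAST i → push 2. Stack: [2]
LOAD_CONST → push 1. Stack: [2, 1]
BINARY_OP + → 2 + 1 = 3. Stack: [3]
STORE_FAST i → i=3. Stack: []
LOAD_FAST i → push 3. Stack: [3]
LOAD_CONST → push 3. Stack: [3, 3]
COMPARE_OP bool(<) → 3 vs 3 = False. Stack: [False]
POP_JUMP_IF_FALSE → pop False; jump. Stack: []
LOAD_FAST n → push 7. Stack: [7]
RETURN_VALUE → return 7.

7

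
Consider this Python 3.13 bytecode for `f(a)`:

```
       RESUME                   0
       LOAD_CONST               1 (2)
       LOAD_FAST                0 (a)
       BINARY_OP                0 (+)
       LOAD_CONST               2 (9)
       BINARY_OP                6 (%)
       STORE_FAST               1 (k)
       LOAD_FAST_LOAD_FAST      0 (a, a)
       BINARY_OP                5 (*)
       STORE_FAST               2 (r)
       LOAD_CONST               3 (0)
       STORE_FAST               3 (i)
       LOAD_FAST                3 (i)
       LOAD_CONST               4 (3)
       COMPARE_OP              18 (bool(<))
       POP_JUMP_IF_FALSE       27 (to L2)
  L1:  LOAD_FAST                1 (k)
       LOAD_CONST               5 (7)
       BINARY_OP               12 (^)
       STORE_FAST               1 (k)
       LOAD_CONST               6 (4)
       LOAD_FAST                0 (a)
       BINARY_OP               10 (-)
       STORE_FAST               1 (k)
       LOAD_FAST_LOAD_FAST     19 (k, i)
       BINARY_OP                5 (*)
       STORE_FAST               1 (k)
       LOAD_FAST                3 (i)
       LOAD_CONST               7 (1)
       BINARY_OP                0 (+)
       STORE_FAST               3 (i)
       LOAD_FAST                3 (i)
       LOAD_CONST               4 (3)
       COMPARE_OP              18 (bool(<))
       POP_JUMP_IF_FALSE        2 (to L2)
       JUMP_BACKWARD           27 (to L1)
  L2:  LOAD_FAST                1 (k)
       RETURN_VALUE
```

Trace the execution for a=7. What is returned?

-6

LOAD_CONST → push 2
LOAD_FAST a → push 7
BINARY_OP + → 2 + 7 = 9
LOAD_CONST → push 9
BINARY_OP % → 9 % 9 = 0
STORE_FAST k → k=0
LOAD_FAST_LOAD_FAST a,a → push 7,7
BINARY_OP * → 7 * 7 = 49
STORE_FAST r → r=49
LOAD_CONST → push 0
STORE_FAST i → i=0
LOAD_FAST i → push 0
LOAD_CONST → push 3
COMPARE_OP bool(<) → 0 vs 3 = True
POP_JUMP_IF_FALSE → pop True; no jump
LOAD_FAST k → push 0
LOAD_CONST → push 7
BINARY_OP ^ → 0 ^ 7 = 7
STORE_FAST k → k=7
LOAD_CONST → push 4
LOAD_FAST a → push 7
BINARY_OP - → 4 - 7 = -3
STORE_FAST k → k=-3
LOAD_FAST_LOAD_FAST k,i → push -3,0
BINARY_OP * → -3 * 0 = 0
STORE_FAST k → k=0
LOAD_FAST i → push 0
LOAD_CONST → push 1
BINARY_OP + → 0 + 1 = 1
STORE_FAST i → i=1
LOAD_FAST i → push 1
LOAD_CONST → push 3
COMPARE_OP bool(<) → 1 vs 3 = True
POP_JUMP_IF_FALSE → pop True; no jump
LOAD_FAST k → push 0
LOAD_CONST → push 7
BINARY_OP ^ → 0 ^ 7 = 7
STORE_FAST k → k=7
LOAD_CONST → push 4
LOAD_FAST a → push 7
BINARY_OP - → 4 - 7 = -3
STORE_FAST k → k=-3
LOAD_FAST_LOAD_FAST k,i → push -3,1
BINARY_OP * → -3 * 1 = -3
STORE_FAST k → k=-3
LOAD_FAST i → push 1
LOAD_CONST → push 1
BINARY_OP + → 1 + 1 = 2
STORE_FAST i → i=2
LOAD_FAST i → push 2
LOAD_CONST → push 3
COMPARE_OP bool(<) → 2 vs 3 = True
POP_JUMP_IF_FALSE → pop True; no jump
LOAD_FAST k → push -3
LOAD_CONST → push 7
BINARY_OP ^ → -3 ^ 7 = -6
STORE_FAST k → k=-6
LOAD_CONST → push 4
LOAD_FAST a → push 7
BINARY_OP - → 4 - 7 = -3
STORE_FAST k → k=-3
LOAD_FAST_LOAD_FAST k,i → push -3,2
BINARY_OP * → -3 * 2 = -6
STORE_FAST k → k=-6
LOAD_FAST i → push 2
LOAD_CONST → push 1
BINARY_OP + → 2 + 1 = 3
STORE_FAST i → i=3
LOAD_FAST i → push 3
LOAD_CONST → push 3
COMPARE_OP bool(<) → 3 vs 3 = False
POP_JUMP_IF_FALSE → pop False; jump
LOAD_FAST k → push -6
RETURN_VALUE → return -6.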